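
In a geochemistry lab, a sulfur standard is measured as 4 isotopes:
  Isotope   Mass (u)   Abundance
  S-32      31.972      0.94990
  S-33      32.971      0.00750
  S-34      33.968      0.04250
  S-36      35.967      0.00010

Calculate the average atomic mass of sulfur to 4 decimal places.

32.0647 u

Ar = Σ fᵢ·mᵢ = 0.94990 × 31.972 + 0.00750 × 32.971 + 0.04250 × 33.968 + 0.00010 × 35.967
= 30.37020 + 0.24728 + 1.44364 + 0.00360 = 32.06472 u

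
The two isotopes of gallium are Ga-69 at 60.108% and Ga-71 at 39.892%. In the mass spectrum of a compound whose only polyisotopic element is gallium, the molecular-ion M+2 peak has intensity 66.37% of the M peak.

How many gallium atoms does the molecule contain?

For n independent Ga atoms, I(M+2)/I(M) = n · (abundance Ga-71) / (abundance Ga-69) = n · 0.39892/0.60108.
n = 0.6637 × 0.60108/0.39892 = 1.00 ≈ 1

1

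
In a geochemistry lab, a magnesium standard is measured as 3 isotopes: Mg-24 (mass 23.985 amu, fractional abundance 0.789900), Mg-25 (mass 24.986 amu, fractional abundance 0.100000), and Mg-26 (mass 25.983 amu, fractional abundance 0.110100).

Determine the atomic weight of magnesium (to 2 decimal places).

The abundance-weighted mean is 0.789900 × 23.985 + 0.100000 × 24.986 + 0.110100 × 25.983
= 18.9458 + 2.4986 + 2.8607 = 24.3051 amu

24.31 amu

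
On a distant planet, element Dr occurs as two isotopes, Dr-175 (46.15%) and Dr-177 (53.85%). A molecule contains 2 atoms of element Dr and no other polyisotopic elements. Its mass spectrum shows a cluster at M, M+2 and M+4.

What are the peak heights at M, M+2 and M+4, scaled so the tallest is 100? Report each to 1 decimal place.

42.9 : 100.0 : 58.3

Expanding (0.4615 + 0.5385)^2:
P(M) = 0.4615^2 = 0.212982
P(M+2) = 2 × 0.4615^1 × 0.5385^1 = 0.497035
P(M+4) = 0.5385^2 = 0.289982
The M+2 peak is largest (0.497035); scaling to 100 gives 42.9 : 100.0 : 58.3.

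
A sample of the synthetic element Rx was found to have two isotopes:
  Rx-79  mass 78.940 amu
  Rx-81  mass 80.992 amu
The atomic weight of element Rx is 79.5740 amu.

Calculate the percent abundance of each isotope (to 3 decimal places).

Writing the weighted mean with unknown fraction x of Rx-79:
78.940·x + 80.992·(1 − x) = 79.5740
(78.940 − 80.992)·x = 79.5740 − 80.992
x = -1.4180 / -2.052 = 0.69103 → 69.103% Rx-79, 30.897% Rx-81.

Rx-79: 69.103%, Rx-81: 30.897%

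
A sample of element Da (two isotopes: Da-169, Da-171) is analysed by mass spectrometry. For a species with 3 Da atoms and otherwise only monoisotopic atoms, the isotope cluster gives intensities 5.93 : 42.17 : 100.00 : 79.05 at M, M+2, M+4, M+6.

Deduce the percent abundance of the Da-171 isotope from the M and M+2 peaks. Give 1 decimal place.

If p is the fraction of Da that is Da-169, then I(M+2)/I(M) = [C(3,1)·p^2·(1−p)] / p^3 = 3·(1−p)/p = 42.17/5.93 = 7.1113
(1−p)/p = 7.1113/3 = 2.3704  ⇒  p = 1/(1 + 2.3704) = 0.2967
Da-169: 29.7%, Da-171: 70.3%.

70.3%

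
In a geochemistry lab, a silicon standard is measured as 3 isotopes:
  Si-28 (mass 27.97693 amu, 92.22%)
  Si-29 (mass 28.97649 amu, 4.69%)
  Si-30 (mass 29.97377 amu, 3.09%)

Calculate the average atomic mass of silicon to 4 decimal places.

Weight each isotope mass by its fractional abundance: 0.9222 × 27.97693 + 0.0469 × 28.97649 + 0.0309 × 29.97377
= 25.800325 + 1.358997 + 0.926189 = 28.085511 amu

28.0855 amu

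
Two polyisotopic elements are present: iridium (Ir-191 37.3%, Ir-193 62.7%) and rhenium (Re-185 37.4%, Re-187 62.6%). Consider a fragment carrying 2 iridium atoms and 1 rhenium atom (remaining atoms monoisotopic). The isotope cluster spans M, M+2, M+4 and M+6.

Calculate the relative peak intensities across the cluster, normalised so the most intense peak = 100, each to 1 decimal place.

Iridium pattern (n=2): 0.139129 : 0.467742 : 0.393129
Rhenium pattern (n=1): 0.3740 : 0.6260
Convolve the two distributions (both contribute in 2-u steps):
  M: 0.139129×0.3740 = 0.052034
  M+2: 0.139129×0.6260 + 0.467742×0.3740 = 0.262030
  M+4: 0.467742×0.6260 + 0.393129×0.3740 = 0.439837
  M+6: 0.393129×0.6260 = 0.246099
Scale to base peak (0.439837) = 100: 11.8 : 59.6 : 100.0 : 56.0

11.8 : 59.6 : 100.0 : 56.0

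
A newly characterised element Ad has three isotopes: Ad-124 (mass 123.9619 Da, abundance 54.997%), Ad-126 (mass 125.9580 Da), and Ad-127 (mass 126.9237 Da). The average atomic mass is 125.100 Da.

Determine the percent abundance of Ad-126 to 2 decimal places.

The remaining 45.003% is split between Ad-126 (fraction x) and Ad-127 (fraction 0.45003 − x).
Substituting: 125.9580x + 126.9237(0.45003 − x) = 56.924673857
(125.9580 − 126.9237)x = -0.194798854  ⇒  x = 0.20172, y = 0.24831
Ad-126: 20.17%, Ad-127: 24.83%.

20.17%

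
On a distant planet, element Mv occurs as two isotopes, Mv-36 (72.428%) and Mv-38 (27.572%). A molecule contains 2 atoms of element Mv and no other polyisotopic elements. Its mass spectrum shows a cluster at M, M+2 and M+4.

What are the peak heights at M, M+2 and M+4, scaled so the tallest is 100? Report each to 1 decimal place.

Expanding (0.72428 + 0.27572)^2:
P(M) = 0.72428^2 = 0.524582
P(M+2) = 2 × 0.72428^1 × 0.27572^1 = 0.399397
P(M+4) = 0.27572^2 = 0.076022
The M peak is largest (0.524582); scaling to 100 gives 100.0 : 76.1 : 14.5.

100.0 : 76.1 : 14.5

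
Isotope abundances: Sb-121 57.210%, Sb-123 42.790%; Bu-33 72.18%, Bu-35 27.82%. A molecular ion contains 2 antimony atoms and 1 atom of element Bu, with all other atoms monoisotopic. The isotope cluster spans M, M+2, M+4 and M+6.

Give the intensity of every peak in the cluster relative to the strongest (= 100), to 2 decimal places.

53.15 : 100.00 : 60.38 : 11.46

Antimony pattern (n=2): 0.32729841 : 0.48960318 : 0.18309841
Element Bu pattern (n=1): 0.7218 : 0.2782
Convolve the two distributions (both contribute in 2-u steps):
  M: 0.32729841×0.7218 = 0.236244
  M+2: 0.32729841×0.2782 + 0.48960318×0.7218 = 0.444450
  M+4: 0.48960318×0.2782 + 0.18309841×0.7218 = 0.268368
  M+6: 0.18309841×0.2782 = 0.050938
Scale to base peak (0.444450) = 100: 53.15 : 100.00 : 60.38 : 11.46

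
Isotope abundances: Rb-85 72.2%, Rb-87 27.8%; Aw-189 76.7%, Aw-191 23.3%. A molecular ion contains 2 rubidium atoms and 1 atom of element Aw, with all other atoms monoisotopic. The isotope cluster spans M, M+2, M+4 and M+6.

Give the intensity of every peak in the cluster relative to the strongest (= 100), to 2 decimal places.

Rubidium pattern (n=2): 0.521284 : 0.401432 : 0.077284
Element Aw pattern (n=1): 0.7670 : 0.2330
Convolve the two distributions (both contribute in 2-u steps):
  M: 0.521284×0.7670 = 0.399825
  M+2: 0.521284×0.2330 + 0.401432×0.7670 = 0.429358
  M+4: 0.401432×0.2330 + 0.077284×0.7670 = 0.152810
  M+6: 0.077284×0.2330 = 0.018007
Scale to base peak (0.429358) = 100: 93.12 : 100.00 : 35.59 : 4.19

93.12 : 100.00 : 35.59 : 4.19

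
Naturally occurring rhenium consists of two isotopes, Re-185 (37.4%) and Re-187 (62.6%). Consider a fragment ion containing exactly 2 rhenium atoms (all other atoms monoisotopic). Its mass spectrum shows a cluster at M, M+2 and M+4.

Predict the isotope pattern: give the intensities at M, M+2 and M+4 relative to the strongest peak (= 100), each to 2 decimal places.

Expanding (0.374 + 0.626)^2:
P(M) = 0.374^2 = 0.139876
P(M+2) = 2 × 0.374^1 × 0.626^1 = 0.468248
P(M+4) = 0.626^2 = 0.391876
The M+2 peak is largest (0.468248); scaling to 100 gives 29.87 : 100.00 : 83.69.

29.87 : 100.00 : 83.69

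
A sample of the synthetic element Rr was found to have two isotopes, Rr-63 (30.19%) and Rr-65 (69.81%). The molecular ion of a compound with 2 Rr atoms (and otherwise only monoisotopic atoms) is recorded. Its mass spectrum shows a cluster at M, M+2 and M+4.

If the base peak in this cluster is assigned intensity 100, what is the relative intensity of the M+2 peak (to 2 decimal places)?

86.49

(0.3019 + 0.6981)^2 gives M 0.0911, M+2 0.4215, M+4 0.4873; the largest is M+4.
P(M+4) = C(2,2) × 0.3019^0 × 0.6981^2 = 1 × 1.0000 × 0.48734361 = 0.487344 (base)
P(M+2) = C(2,1) × 0.3019^1 × 0.6981^1 = 2 × 0.3019 × 0.6981 = 0.421513
Relative intensity = 0.421513 / 0.487344 × 100 = 86.49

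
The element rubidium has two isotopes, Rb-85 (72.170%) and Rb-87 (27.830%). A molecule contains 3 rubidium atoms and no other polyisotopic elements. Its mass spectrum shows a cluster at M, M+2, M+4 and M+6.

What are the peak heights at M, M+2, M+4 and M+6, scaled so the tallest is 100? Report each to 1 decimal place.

Expanding (0.72170 + 0.27830)^3:
P(M) = 0.72170^3 = 0.375898
P(M+2) = 3 × 0.72170^2 × 0.27830^1 = 0.434858
P(M+4) = 3 × 0.72170^1 × 0.27830^2 = 0.167689
P(M+6) = 0.27830^3 = 0.021555
The M+2 peak is largest (0.434858); scaling to 100 gives 86.4 : 100.0 : 38.6 : 5.0.

86.4 : 100.0 : 38.6 : 5.0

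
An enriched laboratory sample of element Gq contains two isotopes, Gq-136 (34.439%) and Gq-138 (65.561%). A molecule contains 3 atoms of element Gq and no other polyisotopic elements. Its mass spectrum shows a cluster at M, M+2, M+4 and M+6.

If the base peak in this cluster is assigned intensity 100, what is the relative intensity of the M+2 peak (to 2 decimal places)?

52.53

(0.34439 + 0.65561)^3 gives M 0.0408, M+2 0.2333, M+4 0.4441, M+6 0.2818; the largest is M+4.
P(M+4) = C(3,2) × 0.34439^1 × 0.65561^2 = 3 × 0.34439 × 0.42982447 = 0.444082 (base)
P(M+2) = C(3,1) × 0.34439^2 × 0.65561^1 = 3 × 0.11860447 × 0.65561 = 0.233275
Relative intensity = 0.233275 / 0.444082 × 100 = 52.53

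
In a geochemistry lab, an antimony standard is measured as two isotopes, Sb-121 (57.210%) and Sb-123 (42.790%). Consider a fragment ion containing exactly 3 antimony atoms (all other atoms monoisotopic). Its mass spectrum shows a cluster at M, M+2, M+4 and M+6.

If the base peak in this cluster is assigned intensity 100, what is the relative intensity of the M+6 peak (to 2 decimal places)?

18.65

Binomial terms of (0.57210 + 0.42790)^3: M 0.1872, M+2 0.4202, M+4 0.3143, M+6 0.0783 → M+2 is the base peak.
P(M+2) = C(3,1) × 0.57210^2 × 0.42790^1 = 3 × 0.32729841 × 0.4279 = 0.420153 (base)
P(M+6) = C(3,3) × 0.57210^0 × 0.42790^3 = 1 × 1.0000 × 0.07834781 = 0.078348
Relative intensity = 0.078348 / 0.420153 × 100 = 18.65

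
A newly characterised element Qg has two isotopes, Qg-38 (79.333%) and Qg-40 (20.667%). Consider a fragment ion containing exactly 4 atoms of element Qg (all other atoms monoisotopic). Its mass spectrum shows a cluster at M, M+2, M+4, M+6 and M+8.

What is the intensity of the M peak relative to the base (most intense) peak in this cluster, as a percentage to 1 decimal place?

(0.79333 + 0.20667)^4 gives M 0.3961, M+2 0.4128, M+4 0.1613, M+6 0.0280, M+8 0.0018; the largest is M+2.
P(M+2) = C(4,1) × 0.79333^3 × 0.20667^1 = 4 × 0.49930008 × 0.20667 = 0.412761 (base)
P(M) = C(4,0) × 0.79333^4 × 0.20667^0 = 1 × 0.39610973 × 1.0000 = 0.396110
Relative intensity = 0.396110 / 0.412761 × 100 = 96.0

96.0%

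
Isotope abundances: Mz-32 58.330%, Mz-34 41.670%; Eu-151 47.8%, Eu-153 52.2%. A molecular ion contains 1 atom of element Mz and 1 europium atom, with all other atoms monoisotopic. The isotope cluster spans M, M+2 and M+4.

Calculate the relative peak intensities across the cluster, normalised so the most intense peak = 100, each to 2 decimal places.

Element Mz pattern (n=1): 0.5833 : 0.4167
Europium pattern (n=1): 0.4780 : 0.5220
Convolve the two distributions (both contribute in 2-u steps):
  M: 0.5833×0.4780 = 0.278817
  M+2: 0.5833×0.5220 + 0.4167×0.4780 = 0.503665
  M+4: 0.4167×0.5220 = 0.217517
Scale to base peak (0.503665) = 100: 55.36 : 100.00 : 43.19

55.36 : 100.00 : 43.19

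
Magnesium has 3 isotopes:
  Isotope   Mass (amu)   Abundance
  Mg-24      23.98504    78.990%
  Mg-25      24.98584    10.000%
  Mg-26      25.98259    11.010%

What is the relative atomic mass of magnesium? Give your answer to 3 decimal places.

Ar = Σ fᵢ·mᵢ = 0.78990 × 23.98504 + 0.10000 × 24.98584 + 0.11010 × 25.98259
= 18.945783 + 2.498584 + 2.860683 = 24.305050 amu

24.305 amu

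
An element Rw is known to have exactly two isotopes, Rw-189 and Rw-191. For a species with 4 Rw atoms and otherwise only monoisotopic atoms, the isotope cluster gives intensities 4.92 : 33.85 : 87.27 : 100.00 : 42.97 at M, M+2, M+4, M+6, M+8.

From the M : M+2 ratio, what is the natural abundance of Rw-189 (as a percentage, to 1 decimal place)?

Let p = fractional abundance of Rw-189. I(M+2)/I(M) = [C(4,1)·p^3·(1−p)] / p^4 = 4·(1−p)/p = 33.85/4.92 = 6.8801
(1−p)/p = 6.8801/4 = 1.7200  ⇒  p = 1/(1 + 1.7200) = 0.3676
Rw-189: 36.8%, Rw-191: 63.2%.

36.8%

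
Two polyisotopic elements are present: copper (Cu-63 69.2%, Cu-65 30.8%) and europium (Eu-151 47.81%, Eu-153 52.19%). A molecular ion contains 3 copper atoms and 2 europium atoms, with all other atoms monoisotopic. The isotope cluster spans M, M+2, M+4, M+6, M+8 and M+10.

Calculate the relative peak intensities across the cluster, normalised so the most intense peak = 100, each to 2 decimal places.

21.27 : 74.84 : 100.00 : 63.32 : 19.16 : 2.23

Copper pattern (n=3): 0.33137389 : 0.44247034 : 0.19693766 : 0.02921811
Europium pattern (n=2): 0.22857961 : 0.49904078 : 0.27237961
Convolve the two distributions (both contribute in 2-u steps):
  M: 0.33137389×0.22857961 = 0.075745
  M+2: 0.33137389×0.49904078 + 0.44247034×0.22857961 = 0.266509
  M+4: 0.33137389×0.27237961 + 0.44247034×0.49904078 + 0.19693766×0.22857961 = 0.356086
  M+6: 0.44247034×0.27237961 + 0.19693766×0.49904078 + 0.02921811×0.22857961 = 0.225478
  M+8: 0.19693766×0.27237961 + 0.02921811×0.49904078 = 0.068223
  M+10: 0.02921811×0.27237961 = 0.007958
Scale to base peak (0.356086) = 100: 21.27 : 74.84 : 100.00 : 63.32 : 19.16 : 2.23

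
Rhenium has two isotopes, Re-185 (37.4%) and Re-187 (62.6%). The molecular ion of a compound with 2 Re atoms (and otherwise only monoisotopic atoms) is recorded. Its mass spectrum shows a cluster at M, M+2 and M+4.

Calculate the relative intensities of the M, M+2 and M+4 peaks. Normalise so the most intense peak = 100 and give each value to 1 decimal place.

29.9 : 100.0 : 83.7

The 2 Re atoms are independent, so intensities follow the terms of (0.374 + 0.626)^2.
P(M) = 0.374^2 = 0.139876
P(M+2) = 2 × 0.374^1 × 0.626^1 = 0.468248
P(M+4) = 0.626^2 = 0.391876
The M+2 peak is largest (0.468248); scaling to 100 gives 29.9 : 100.0 : 83.7.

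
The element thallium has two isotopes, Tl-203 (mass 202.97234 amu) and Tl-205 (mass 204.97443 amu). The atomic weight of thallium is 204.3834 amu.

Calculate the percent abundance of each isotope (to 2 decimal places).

Writing the weighted mean with unknown fraction x of Tl-203:
202.97234·x + 204.97443·(1 − x) = 204.3834
(202.97234 − 204.97443)·x = 204.3834 − 204.97443
x = -0.59103 / -2.00209 = 0.29521 → 29.52% Tl-203, 70.48% Tl-205.

Tl-203: 29.52%, Tl-205: 70.48%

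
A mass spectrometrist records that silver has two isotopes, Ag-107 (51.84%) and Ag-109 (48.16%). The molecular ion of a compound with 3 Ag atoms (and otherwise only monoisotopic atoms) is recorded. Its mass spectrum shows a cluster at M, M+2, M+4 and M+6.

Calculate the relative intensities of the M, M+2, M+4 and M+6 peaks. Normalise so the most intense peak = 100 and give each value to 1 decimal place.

35.9 : 100.0 : 92.9 : 28.8

Each Ag atom is independently Ag-107 (p = 0.5184) or Ag-109 (q = 0.4816); the cluster is the binomial expansion (p + q)^3.
P(M) = 0.5184^3 = 0.139314
P(M+2) = 3 × 0.5184^2 × 0.4816^1 = 0.388273
P(M+4) = 3 × 0.5184^1 × 0.4816^2 = 0.360711
P(M+6) = 0.4816^3 = 0.111702
The M+2 peak is largest (0.388273); scaling to 100 gives 35.9 : 100.0 : 92.9 : 28.8.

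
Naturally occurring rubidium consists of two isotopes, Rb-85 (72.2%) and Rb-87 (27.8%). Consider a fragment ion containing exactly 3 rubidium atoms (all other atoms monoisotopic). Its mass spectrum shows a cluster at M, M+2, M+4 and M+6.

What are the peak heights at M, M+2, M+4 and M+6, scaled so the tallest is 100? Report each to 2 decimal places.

Each Rb atom is independently Rb-85 (p = 0.722) or Rb-87 (q = 0.278); the cluster is the binomial expansion (p + q)^3.
P(M) = 0.722^3 = 0.376367
P(M+2) = 3 × 0.722^2 × 0.278^1 = 0.434751
P(M+4) = 3 × 0.722^1 × 0.278^2 = 0.167397
P(M+6) = 0.278^3 = 0.021485
The M+2 peak is largest (0.434751); scaling to 100 gives 86.57 : 100.00 : 38.50 : 4.94.

86.57 : 100.00 : 38.50 : 4.94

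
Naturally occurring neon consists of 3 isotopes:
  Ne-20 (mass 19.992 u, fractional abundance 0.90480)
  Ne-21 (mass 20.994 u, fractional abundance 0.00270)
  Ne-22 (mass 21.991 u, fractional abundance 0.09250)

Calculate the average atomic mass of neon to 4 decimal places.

20.1796 u

Average mass = Σ (abundance × isotope mass) = 0.90480 × 19.992 + 0.00270 × 20.994 + 0.09250 × 21.991
= 18.08876 + 0.05668 + 2.03417 = 20.17961 u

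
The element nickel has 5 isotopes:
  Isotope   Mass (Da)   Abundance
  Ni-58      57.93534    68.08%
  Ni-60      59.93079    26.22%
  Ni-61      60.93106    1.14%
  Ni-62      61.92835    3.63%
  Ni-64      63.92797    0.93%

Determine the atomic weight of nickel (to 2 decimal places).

58.69 Da

The abundance-weighted mean is 0.6808 × 57.93534 + 0.2622 × 59.93079 + 0.0114 × 60.93106 + 0.0363 × 61.92835 + 0.0093 × 63.92797
= 39.442379 + 15.713853 + 0.694614 + 2.247999 + 0.594530 = 58.693375 Da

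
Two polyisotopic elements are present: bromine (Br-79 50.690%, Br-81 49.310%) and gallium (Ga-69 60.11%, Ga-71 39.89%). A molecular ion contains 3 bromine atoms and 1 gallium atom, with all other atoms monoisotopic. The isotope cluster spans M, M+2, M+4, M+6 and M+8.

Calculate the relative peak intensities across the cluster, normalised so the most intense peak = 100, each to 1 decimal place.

20.9 : 75.0 : 100.0 : 58.7 : 12.8

Bromine pattern (n=3): 0.13024674 : 0.3801026 : 0.36975457 : 0.11989609
Gallium pattern (n=1): 0.6011 : 0.3989
Convolve the two distributions (both contribute in 2-u steps):
  M: 0.13024674×0.6011 = 0.078291
  M+2: 0.13024674×0.3989 + 0.3801026×0.6011 = 0.280435
  M+4: 0.3801026×0.3989 + 0.36975457×0.6011 = 0.373882
  M+6: 0.36975457×0.3989 + 0.11989609×0.6011 = 0.219565
  M+8: 0.11989609×0.3989 = 0.047827
Scale to base peak (0.373882) = 100: 20.9 : 75.0 : 100.0 : 58.7 : 12.8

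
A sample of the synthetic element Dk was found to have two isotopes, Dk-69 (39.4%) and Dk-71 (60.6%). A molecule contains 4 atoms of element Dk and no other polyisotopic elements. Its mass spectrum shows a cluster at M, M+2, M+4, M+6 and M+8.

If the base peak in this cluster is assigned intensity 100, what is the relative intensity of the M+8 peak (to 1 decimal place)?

Binomial terms of (0.394 + 0.606)^4: M 0.0241, M+2 0.1483, M+4 0.3420, M+6 0.3507, M+8 0.1349 → M+6 is the base peak.
P(M+6) = C(4,3) × 0.394^1 × 0.606^3 = 4 × 0.3940 × 0.22254502 = 0.350731 (base)
P(M+8) = C(4,4) × 0.394^0 × 0.606^4 = 1 × 1.0000 × 0.13486228 = 0.134862
Relative intensity = 0.134862 / 0.350731 × 100 = 38.5

38.5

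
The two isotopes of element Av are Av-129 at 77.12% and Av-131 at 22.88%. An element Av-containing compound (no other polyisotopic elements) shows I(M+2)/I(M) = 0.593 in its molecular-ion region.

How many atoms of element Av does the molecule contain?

With n Av atoms, P(M+2)/P(M) = C(n,1)·p^(n−1)q / p^n = n·q/p = n · 0.2288/0.7712.
n = 0.593 × 0.7712/0.2288 = 2.00 ≈ 2

2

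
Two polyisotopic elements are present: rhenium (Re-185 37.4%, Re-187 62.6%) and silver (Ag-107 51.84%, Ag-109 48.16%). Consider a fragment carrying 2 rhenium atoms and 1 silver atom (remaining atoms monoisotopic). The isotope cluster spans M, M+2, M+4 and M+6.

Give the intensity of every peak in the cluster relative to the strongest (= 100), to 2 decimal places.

16.92 : 72.34 : 100.00 : 44.03

Rhenium pattern (n=2): 0.139876 : 0.468248 : 0.391876
Silver pattern (n=1): 0.5184 : 0.4816
Convolve the two distributions (both contribute in 2-u steps):
  M: 0.139876×0.5184 = 0.072512
  M+2: 0.139876×0.4816 + 0.468248×0.5184 = 0.310104
  M+4: 0.468248×0.4816 + 0.391876×0.5184 = 0.428657
  M+6: 0.391876×0.4816 = 0.188727
Scale to base peak (0.428657) = 100: 16.92 : 72.34 : 100.00 : 44.03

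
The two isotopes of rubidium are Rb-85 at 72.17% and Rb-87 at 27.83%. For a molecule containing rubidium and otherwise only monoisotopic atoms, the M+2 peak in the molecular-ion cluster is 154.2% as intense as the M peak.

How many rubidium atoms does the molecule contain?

4

With n Rb atoms, P(M+2)/P(M) = C(n,1)·p^(n−1)q / p^n = n·q/p = n · 0.2783/0.7217.
n = 1.542 × 0.7217/0.2783 = 4.00 ≈ 4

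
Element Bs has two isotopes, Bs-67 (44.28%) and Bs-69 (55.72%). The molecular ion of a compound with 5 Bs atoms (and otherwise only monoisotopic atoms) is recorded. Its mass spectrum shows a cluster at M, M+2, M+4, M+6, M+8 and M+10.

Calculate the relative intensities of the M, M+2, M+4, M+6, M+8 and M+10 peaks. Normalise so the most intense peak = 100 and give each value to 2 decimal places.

5.02 : 31.58 : 79.47 : 100.00 : 62.92 : 15.83

The 5 Bs atoms are independent, so intensities follow the terms of (0.4428 + 0.5572)^5.
P(M) = 0.4428^5 = 0.017023
P(M+2) = 5 × 0.4428^4 × 0.5572^1 = 0.107105
P(M+4) = 10 × 0.4428^3 × 0.5572^2 = 0.269554
P(M+6) = 10 × 0.4428^2 × 0.5572^3 = 0.339194
P(M+8) = 5 × 0.4428^1 × 0.5572^4 = 0.213414
P(M+10) = 0.5572^5 = 0.053710
The M+6 peak is largest (0.339194); scaling to 100 gives 5.02 : 31.58 : 79.47 : 100.00 : 62.92 : 15.83.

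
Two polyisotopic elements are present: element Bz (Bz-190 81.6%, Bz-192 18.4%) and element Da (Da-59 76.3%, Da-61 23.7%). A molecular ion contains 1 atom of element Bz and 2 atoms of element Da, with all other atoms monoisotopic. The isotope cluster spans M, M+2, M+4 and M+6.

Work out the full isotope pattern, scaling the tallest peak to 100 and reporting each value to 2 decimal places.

100.00 : 84.67 : 23.66 : 2.18

Element Bz pattern (n=1): 0.8160 : 0.1840
Element Da pattern (n=2): 0.582169 : 0.361662 : 0.056169
Convolve the two distributions (both contribute in 2-u steps):
  M: 0.8160×0.582169 = 0.475050
  M+2: 0.8160×0.361662 + 0.1840×0.582169 = 0.402235
  M+4: 0.8160×0.056169 + 0.1840×0.361662 = 0.112380
  M+6: 0.1840×0.056169 = 0.010335
Scale to base peak (0.475050) = 100: 100.00 : 84.67 : 23.66 : 2.18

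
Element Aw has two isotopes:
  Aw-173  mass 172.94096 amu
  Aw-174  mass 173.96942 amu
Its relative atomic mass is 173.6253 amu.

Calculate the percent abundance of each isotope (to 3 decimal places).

Writing the weighted mean with unknown fraction x of Aw-173:
172.94096·x + 173.96942·(1 − x) = 173.6253
(172.94096 − 173.96942)·x = 173.6253 − 173.96942
x = -0.34412 / -1.02846 = 0.33460 → 33.460% Aw-173, 66.540% Aw-174.

Aw-173: 33.460%, Aw-174: 66.540%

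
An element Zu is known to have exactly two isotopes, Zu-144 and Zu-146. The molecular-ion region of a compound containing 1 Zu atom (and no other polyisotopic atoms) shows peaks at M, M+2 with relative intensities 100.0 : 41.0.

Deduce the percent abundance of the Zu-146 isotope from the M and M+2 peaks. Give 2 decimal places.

29.08%

Let p = fractional abundance of Zu-144. I(M+2)/I(M) = [C(1,1)·p^0·(1−p)] / p^1 = 1·(1−p)/p = 41.0/100.0 = 0.4100
(1−p)/p = 0.4100/1 = 0.4100  ⇒  p = 1/(1 + 0.4100) = 0.7092
Zu-144: 70.92%, Zu-146: 29.08%.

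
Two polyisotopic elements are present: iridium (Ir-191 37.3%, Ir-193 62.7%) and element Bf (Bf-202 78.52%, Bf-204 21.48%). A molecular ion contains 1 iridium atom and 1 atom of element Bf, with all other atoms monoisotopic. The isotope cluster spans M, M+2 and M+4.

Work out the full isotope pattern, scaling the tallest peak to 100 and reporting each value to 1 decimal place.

Iridium pattern (n=1): 0.3730 : 0.6270
Element Bf pattern (n=1): 0.7852 : 0.2148
Convolve the two distributions (both contribute in 2-u steps):
  M: 0.3730×0.7852 = 0.292880
  M+2: 0.3730×0.2148 + 0.6270×0.7852 = 0.572441
  M+4: 0.6270×0.2148 = 0.134680
Scale to base peak (0.572441) = 100: 51.2 : 100.0 : 23.5

51.2 : 100.0 : 23.5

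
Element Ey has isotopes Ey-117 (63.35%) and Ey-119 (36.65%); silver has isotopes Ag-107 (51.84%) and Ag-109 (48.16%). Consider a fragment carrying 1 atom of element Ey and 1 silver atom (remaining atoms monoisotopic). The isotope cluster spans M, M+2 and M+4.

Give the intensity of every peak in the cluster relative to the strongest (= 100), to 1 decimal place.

Element Ey pattern (n=1): 0.6335 : 0.3665
Silver pattern (n=1): 0.5184 : 0.4816
Convolve the two distributions (both contribute in 2-u steps):
  M: 0.6335×0.5184 = 0.328406
  M+2: 0.6335×0.4816 + 0.3665×0.5184 = 0.495087
  M+4: 0.3665×0.4816 = 0.176506
Scale to base peak (0.495087) = 100: 66.3 : 100.0 : 35.7

66.3 : 100.0 : 35.7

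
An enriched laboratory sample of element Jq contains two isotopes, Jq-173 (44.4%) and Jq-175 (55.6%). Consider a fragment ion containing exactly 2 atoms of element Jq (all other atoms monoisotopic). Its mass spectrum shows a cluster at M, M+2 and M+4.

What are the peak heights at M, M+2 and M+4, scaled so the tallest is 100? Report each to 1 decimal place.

39.9 : 100.0 : 62.6

The 2 Jq atoms are independent, so intensities follow the terms of (0.444 + 0.556)^2.
P(M) = 0.444^2 = 0.197136
P(M+2) = 2 × 0.444^1 × 0.556^1 = 0.493728
P(M+4) = 0.556^2 = 0.309136
The M+2 peak is largest (0.493728); scaling to 100 gives 39.9 : 100.0 : 62.6.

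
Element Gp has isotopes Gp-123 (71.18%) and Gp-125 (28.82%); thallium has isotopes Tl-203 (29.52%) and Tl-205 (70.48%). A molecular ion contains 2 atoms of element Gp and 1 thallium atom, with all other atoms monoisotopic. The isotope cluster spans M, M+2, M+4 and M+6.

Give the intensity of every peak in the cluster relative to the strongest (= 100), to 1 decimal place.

31.3 : 100.0 : 65.6 : 12.2

Element Gp pattern (n=2): 0.50665924 : 0.41028152 : 0.08305924
Thallium pattern (n=1): 0.2952 : 0.7048
Convolve the two distributions (both contribute in 2-u steps):
  M: 0.50665924×0.2952 = 0.149566
  M+2: 0.50665924×0.7048 + 0.41028152×0.2952 = 0.478209
  M+4: 0.41028152×0.7048 + 0.08305924×0.2952 = 0.313686
  M+6: 0.08305924×0.7048 = 0.058540
Scale to base peak (0.478209) = 100: 31.3 : 100.0 : 65.6 : 12.2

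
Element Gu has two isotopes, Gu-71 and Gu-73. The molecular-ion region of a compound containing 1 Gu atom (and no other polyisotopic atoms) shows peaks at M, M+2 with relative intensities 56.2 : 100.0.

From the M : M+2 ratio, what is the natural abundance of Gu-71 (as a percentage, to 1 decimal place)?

36.0%

Let p = fractional abundance of Gu-71. I(M+2)/I(M) = [C(1,1)·p^0·(1−p)] / p^1 = 1·(1−p)/p = 100.0/56.2 = 1.7794
(1−p)/p = 1.7794/1 = 1.7794  ⇒  p = 1/(1 + 1.7794) = 0.3598
Gu-71: 36.0%, Gu-73: 64.0%.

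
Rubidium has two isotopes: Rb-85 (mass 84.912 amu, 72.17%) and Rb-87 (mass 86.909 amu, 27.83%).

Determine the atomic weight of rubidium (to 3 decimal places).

85.468 amu

Weight each isotope mass by its fractional abundance: 0.7217 × 84.912 + 0.2783 × 86.909
= 61.2810 + 24.1868 = 85.4678 amu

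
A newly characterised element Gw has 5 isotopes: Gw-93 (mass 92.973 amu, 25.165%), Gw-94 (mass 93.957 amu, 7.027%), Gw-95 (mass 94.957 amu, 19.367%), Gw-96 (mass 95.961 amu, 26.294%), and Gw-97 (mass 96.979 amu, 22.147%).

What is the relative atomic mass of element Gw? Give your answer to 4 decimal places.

95.0993 amu

Average mass = Σ (abundance × isotope mass) = 0.25165 × 92.973 + 0.07027 × 93.957 + 0.19367 × 94.957 + 0.26294 × 95.961 + 0.22147 × 96.979
= 23.39666 + 6.60236 + 18.39032 + 25.23199 + 21.47794 = 95.09927 amu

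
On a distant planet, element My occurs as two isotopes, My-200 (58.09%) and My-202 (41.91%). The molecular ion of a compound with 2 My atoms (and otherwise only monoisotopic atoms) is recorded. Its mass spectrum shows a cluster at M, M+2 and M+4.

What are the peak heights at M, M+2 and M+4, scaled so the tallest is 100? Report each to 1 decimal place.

Expanding (0.5809 + 0.4191)^2:
P(M) = 0.5809^2 = 0.337445
P(M+2) = 2 × 0.5809^1 × 0.4191^1 = 0.486910
P(M+4) = 0.4191^2 = 0.175645
The M+2 peak is largest (0.486910); scaling to 100 gives 69.3 : 100.0 : 36.1.

69.3 : 100.0 : 36.1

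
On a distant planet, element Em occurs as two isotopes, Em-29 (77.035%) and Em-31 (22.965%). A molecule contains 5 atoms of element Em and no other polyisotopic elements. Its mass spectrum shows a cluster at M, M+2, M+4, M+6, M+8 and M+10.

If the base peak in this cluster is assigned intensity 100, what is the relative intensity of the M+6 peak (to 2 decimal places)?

17.77

(0.77035 + 0.22965)^5 gives M 0.2713, M+2 0.4044, M+4 0.2411, M+6 0.0719, M+8 0.0107, M+10 0.0006; the largest is M+2.
P(M+2) = C(5,1) × 0.77035^4 × 0.22965^1 = 5 × 0.35216999 × 0.22965 = 0.404379 (base)
P(M+6) = C(5,3) × 0.77035^2 × 0.22965^3 = 10 × 0.59343912 × 0.01211154 = 0.071875
Relative intensity = 0.071875 / 0.404379 × 100 = 17.77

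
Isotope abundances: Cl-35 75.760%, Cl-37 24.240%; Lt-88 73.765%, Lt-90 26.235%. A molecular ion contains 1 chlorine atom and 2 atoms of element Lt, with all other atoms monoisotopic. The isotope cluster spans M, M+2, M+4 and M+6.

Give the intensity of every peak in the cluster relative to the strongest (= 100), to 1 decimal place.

97.0 : 100.0 : 34.3 : 3.9

Chlorine pattern (n=1): 0.7576 : 0.2424
Element Lt pattern (n=2): 0.54412752 : 0.38704495 : 0.06882752
Convolve the two distributions (both contribute in 2-u steps):
  M: 0.7576×0.54412752 = 0.412231
  M+2: 0.7576×0.38704495 + 0.2424×0.54412752 = 0.425122
  M+4: 0.7576×0.06882752 + 0.2424×0.38704495 = 0.145963
  M+6: 0.2424×0.06882752 = 0.016684
Scale to base peak (0.425122) = 100: 97.0 : 100.0 : 34.3 : 3.9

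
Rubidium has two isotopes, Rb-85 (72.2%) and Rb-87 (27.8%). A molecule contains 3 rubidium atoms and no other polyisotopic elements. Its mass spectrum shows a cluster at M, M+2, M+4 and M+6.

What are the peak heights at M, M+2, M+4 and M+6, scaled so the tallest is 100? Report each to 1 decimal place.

86.6 : 100.0 : 38.5 : 4.9

Each Rb atom is independently Rb-85 (p = 0.722) or Rb-87 (q = 0.278); the cluster is the binomial expansion (p + q)^3.
P(M) = 0.722^3 = 0.376367
P(M+2) = 3 × 0.722^2 × 0.278^1 = 0.434751
P(M+4) = 3 × 0.722^1 × 0.278^2 = 0.167397
P(M+6) = 0.278^3 = 0.021485
The M+2 peak is largest (0.434751); scaling to 100 gives 86.6 : 100.0 : 38.5 : 4.9.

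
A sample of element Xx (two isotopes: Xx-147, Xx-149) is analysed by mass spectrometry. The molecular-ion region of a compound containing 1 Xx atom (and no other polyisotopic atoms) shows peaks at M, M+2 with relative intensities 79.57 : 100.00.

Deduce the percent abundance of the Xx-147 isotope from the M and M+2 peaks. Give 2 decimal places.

44.31%

Let p = fractional abundance of Xx-147. I(M+2)/I(M) = [C(1,1)·p^0·(1−p)] / p^1 = 1·(1−p)/p = 100.00/79.57 = 1.2568
(1−p)/p = 1.2568/1 = 1.2568  ⇒  p = 1/(1 + 1.2568) = 0.4431
Xx-147: 44.31%, Xx-149: 55.69%.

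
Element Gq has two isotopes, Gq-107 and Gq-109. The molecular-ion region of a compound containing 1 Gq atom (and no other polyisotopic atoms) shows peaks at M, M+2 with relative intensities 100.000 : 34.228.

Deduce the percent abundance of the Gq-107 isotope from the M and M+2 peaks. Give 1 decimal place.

Let p = fractional abundance of Gq-107. I(M+2)/I(M) = [C(1,1)·p^0·(1−p)] / p^1 = 1·(1−p)/p = 34.228/100.000 = 0.3423
(1−p)/p = 0.3423/1 = 0.3423  ⇒  p = 1/(1 + 0.3423) = 0.7450
Gq-107: 74.5%, Gq-109: 25.5%.

74.5%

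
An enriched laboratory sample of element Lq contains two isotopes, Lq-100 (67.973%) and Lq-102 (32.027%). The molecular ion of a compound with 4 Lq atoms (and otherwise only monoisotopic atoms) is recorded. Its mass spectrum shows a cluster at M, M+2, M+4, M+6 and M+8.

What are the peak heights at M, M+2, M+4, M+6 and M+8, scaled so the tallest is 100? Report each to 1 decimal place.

53.1 : 100.0 : 70.7 : 22.2 : 2.6

The 4 Lq atoms are independent, so intensities follow the terms of (0.67973 + 0.32027)^4.
P(M) = 0.67973^4 = 0.213474
P(M+2) = 4 × 0.67973^3 × 0.32027^1 = 0.402333
P(M+4) = 6 × 0.67973^2 × 0.32027^2 = 0.284352
P(M+6) = 4 × 0.67973^1 × 0.32027^3 = 0.089319
P(M+8) = 0.32027^4 = 0.010521
The M+2 peak is largest (0.402333); scaling to 100 gives 53.1 : 100.0 : 70.7 : 22.2 : 2.6.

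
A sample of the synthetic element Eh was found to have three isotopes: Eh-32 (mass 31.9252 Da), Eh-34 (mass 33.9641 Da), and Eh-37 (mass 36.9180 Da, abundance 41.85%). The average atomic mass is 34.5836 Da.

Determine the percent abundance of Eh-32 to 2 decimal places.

Let x and y be the fractions of Eh-32 and Eh-34. Then x + y = 1 − 0.4185 = 0.5815 and 31.9252x + 33.9641y = 34.5836 − 0.4185×36.9180 = 19.133417.
Substituting: 31.9252x + 33.9641(0.5815 − x) = 19.133417
(31.9252 − 33.9641)x = -0.61670715  ⇒  x = 0.30247, y = 0.27903
Eh-32: 30.25%, Eh-34: 27.90%.

30.25%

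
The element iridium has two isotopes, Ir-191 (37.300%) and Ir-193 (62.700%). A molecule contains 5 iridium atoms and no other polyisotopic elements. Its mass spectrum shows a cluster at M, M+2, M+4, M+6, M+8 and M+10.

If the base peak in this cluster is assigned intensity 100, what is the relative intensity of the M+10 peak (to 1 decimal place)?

28.3

Term probabilities: M 0.0072, M+2 0.0607, M+4 0.2040, M+6 0.3429, M+8 0.2882, M+10 0.0969. Base peak = M+6.
P(M+6) = C(5,3) × 0.37300^2 × 0.62700^3 = 10 × 0.139129 × 0.24649188 = 0.342942 (base)
P(M+10) = C(5,5) × 0.37300^0 × 0.62700^5 = 1 × 1.0000 × 0.09690311 = 0.096903
Relative intensity = 0.096903 / 0.342942 × 100 = 28.3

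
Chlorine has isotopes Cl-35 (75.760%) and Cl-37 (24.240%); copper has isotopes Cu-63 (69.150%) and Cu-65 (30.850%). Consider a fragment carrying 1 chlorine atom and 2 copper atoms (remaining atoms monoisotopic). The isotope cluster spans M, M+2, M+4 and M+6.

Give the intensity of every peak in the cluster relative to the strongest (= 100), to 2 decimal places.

82.49 : 100.00 : 39.97 : 5.25

Chlorine pattern (n=1): 0.7576 : 0.2424
Copper pattern (n=2): 0.47817225 : 0.4266555 : 0.09517225
Convolve the two distributions (both contribute in 2-u steps):
  M: 0.7576×0.47817225 = 0.362263
  M+2: 0.7576×0.4266555 + 0.2424×0.47817225 = 0.439143
  M+4: 0.7576×0.09517225 + 0.2424×0.4266555 = 0.175524
  M+6: 0.2424×0.09517225 = 0.023070
Scale to base peak (0.439143) = 100: 82.49 : 100.00 : 39.97 : 5.25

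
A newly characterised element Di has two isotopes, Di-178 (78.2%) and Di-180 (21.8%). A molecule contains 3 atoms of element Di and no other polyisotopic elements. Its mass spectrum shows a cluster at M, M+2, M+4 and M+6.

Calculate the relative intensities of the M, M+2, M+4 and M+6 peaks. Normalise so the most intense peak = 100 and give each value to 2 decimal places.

Expanding (0.782 + 0.218)^3:
P(M) = 0.782^3 = 0.478212
P(M+2) = 3 × 0.782^2 × 0.218^1 = 0.399937
P(M+4) = 3 × 0.782^1 × 0.218^2 = 0.111491
P(M+6) = 0.218^3 = 0.010360
The M peak is largest (0.478212); scaling to 100 gives 100.00 : 83.63 : 23.31 : 2.17.

100.00 : 83.63 : 23.31 : 2.17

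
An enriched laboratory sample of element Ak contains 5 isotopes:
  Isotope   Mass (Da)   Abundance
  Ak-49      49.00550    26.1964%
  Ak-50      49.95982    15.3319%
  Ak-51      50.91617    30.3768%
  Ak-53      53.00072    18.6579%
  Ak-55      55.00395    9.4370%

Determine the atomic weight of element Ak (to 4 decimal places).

Weight each isotope mass by its fractional abundance: 0.261964 × 49.00550 + 0.153319 × 49.95982 + 0.303768 × 50.91617 + 0.186579 × 53.00072 + 0.094370 × 55.00395
= 12.837677 + 7.659790 + 15.466703 + 9.888821 + 5.190723 = 51.043714 Da

51.0437 Da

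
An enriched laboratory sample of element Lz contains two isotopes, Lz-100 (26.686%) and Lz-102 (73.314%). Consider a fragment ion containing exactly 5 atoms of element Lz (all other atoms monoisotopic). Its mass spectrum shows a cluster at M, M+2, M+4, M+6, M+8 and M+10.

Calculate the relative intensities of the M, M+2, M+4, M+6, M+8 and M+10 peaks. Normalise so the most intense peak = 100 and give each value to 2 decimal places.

Each Lz atom is independently Lz-100 (p = 0.26686) or Lz-102 (q = 0.73314); the cluster is the binomial expansion (p + q)^5.
P(M) = 0.26686^5 = 0.001353
P(M+2) = 5 × 0.26686^4 × 0.73314^1 = 0.018590
P(M+4) = 10 × 0.26686^3 × 0.73314^2 = 0.102147
P(M+6) = 10 × 0.26686^2 × 0.73314^3 = 0.280626
P(M+8) = 5 × 0.26686^1 × 0.73314^4 = 0.385479
P(M+10) = 0.73314^5 = 0.211804
The M+8 peak is largest (0.385479); scaling to 100 gives 0.35 : 4.82 : 26.50 : 72.80 : 100.00 : 54.95.

0.35 : 4.82 : 26.50 : 72.80 : 100.00 : 54.95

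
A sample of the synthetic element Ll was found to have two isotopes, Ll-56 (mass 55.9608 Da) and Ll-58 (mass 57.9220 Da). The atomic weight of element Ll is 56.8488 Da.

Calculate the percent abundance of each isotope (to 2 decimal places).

Ll-56: 54.72%, Ll-58: 45.28%

With x = fraction of Ll-56 (so Ll-58 is 1 − x):
55.9608·x + 57.9220·(1 − x) = 56.8488
(55.9608 − 57.9220)·x = 56.8488 − 57.9220
x = -1.0732 / -1.9612 = 0.54722 → 54.72% Ll-56, 45.28% Ll-58.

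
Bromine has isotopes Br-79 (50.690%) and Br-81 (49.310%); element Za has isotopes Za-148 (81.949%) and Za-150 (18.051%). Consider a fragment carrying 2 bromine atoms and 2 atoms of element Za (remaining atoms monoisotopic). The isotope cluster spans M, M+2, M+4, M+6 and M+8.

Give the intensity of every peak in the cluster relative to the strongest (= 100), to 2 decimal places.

Bromine pattern (n=2): 0.25694761 : 0.49990478 : 0.24314761
Element Za pattern (n=2): 0.67156386 : 0.29585228 : 0.03258386
Convolve the two distributions (both contribute in 2-u steps):
  M: 0.25694761×0.67156386 = 0.172557
  M+2: 0.25694761×0.29585228 + 0.49990478×0.67156386 = 0.411737
  M+4: 0.25694761×0.03258386 + 0.49990478×0.29585228 + 0.24314761×0.67156386 = 0.319559
  M+6: 0.49990478×0.03258386 + 0.24314761×0.29585228 = 0.088225
  M+8: 0.24314761×0.03258386 = 0.007923
Scale to base peak (0.411737) = 100: 41.91 : 100.00 : 77.61 : 21.43 : 1.92

41.91 : 100.00 : 77.61 : 21.43 : 1.92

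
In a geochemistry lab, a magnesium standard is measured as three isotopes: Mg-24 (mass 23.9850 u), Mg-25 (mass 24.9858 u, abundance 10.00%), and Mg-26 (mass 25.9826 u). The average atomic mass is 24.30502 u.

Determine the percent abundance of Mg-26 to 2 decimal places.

Let x and y be the fractions of Mg-24 and Mg-26. Then x + y = 1 − 0.1000 = 0.9000 and 23.9850x + 25.9826y = 24.30502 − 0.1000×24.9858 = 21.80644.
Substituting: 23.9850x + 25.9826(0.9000 − x) = 21.80644
(23.9850 − 25.9826)x = -1.5779  ⇒  x = 0.78990, y = 0.11010
Mg-24: 78.99%, Mg-26: 11.01%.

11.01%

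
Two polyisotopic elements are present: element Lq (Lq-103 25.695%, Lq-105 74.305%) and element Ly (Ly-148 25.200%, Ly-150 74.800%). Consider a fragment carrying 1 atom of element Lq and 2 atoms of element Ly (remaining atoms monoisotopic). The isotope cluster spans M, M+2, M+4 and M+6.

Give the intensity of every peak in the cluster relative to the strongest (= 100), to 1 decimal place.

Element Lq pattern (n=1): 0.25695 : 0.74305
Element Ly pattern (n=2): 0.063504 : 0.376992 : 0.559504
Convolve the two distributions (both contribute in 2-u steps):
  M: 0.25695×0.063504 = 0.016317
  M+2: 0.25695×0.376992 + 0.74305×0.063504 = 0.144055
  M+4: 0.25695×0.559504 + 0.74305×0.376992 = 0.423888
  M+6: 0.74305×0.559504 = 0.415739
Scale to base peak (0.423888) = 100: 3.8 : 34.0 : 100.0 : 98.1

3.8 : 34.0 : 100.0 : 98.1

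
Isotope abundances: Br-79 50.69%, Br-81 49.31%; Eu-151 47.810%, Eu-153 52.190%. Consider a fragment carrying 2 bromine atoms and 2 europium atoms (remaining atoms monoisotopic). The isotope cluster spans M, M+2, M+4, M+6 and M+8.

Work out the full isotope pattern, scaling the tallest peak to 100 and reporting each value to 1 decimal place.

Bromine pattern (n=2): 0.25694761 : 0.49990478 : 0.24314761
Europium pattern (n=2): 0.22857961 : 0.49904078 : 0.27237961
Convolve the two distributions (both contribute in 2-u steps):
  M: 0.25694761×0.22857961 = 0.058733
  M+2: 0.25694761×0.49904078 + 0.49990478×0.22857961 = 0.242495
  M+4: 0.25694761×0.27237961 + 0.49990478×0.49904078 + 0.24314761×0.22857961 = 0.375039
  M+6: 0.49990478×0.27237961 + 0.24314761×0.49904078 = 0.257504
  M+8: 0.24314761×0.27237961 = 0.066228
Scale to base peak (0.375039) = 100: 15.7 : 64.7 : 100.0 : 68.7 : 17.7

15.7 : 64.7 : 100.0 : 68.7 : 17.7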